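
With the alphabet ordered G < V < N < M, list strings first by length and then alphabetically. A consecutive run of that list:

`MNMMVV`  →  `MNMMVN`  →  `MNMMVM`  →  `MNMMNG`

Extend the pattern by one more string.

Find the rightmost character of MNMMNG below M, bump it to the next letter, and reset everything to its right to G.

MNMMNV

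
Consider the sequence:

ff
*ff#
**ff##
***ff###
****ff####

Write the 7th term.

s(k+1) = *·s(k)·#, so each term gains * as a prefix and # as a suffix.
From ****ff####, 2 further steps: ****ff#### → *****ff##### → (answer).

******ff######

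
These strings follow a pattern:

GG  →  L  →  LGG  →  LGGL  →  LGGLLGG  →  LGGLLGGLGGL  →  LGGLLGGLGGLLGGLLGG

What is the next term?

LGGLLGGLGGLLGGLLGGLGGLLGGLGGL

This is a Fibonacci-style word recurrence s(k) = s(k−1)·s(k−2): e.g. L·GG = LGG.
The next term joins LGGLLGGLGGLLGGLLGG and LGGLLGGLGGL.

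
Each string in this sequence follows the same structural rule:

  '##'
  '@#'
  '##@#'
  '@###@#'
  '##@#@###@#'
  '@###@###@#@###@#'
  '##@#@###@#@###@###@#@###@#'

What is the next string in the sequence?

@###@###@#@###@###@#@###@#@###@###@#@###@#

This is a Fibonacci-style word recurrence s(k) = s(k−2)·s(k−1): e.g. ##·@# = ##@#.
Continuing: @###@###@#@###@# · ##@#@###@#@###@###@#@###@# gives term 8.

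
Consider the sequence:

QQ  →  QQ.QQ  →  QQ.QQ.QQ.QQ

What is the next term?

QQ.QQ.QQ.QQ.QQ.QQ.QQ.QQ

Every step duplicates the string with '.' between the halves.
So the next term is two copies of QQ.QQ.QQ.QQ with '.' between the halves.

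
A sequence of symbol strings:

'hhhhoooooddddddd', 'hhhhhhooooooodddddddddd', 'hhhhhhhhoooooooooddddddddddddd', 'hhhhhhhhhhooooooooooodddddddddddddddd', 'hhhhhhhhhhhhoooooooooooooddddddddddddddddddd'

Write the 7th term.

hhhhhhhhhhhhhhhhoooooooooooooooooddddddddddddddddddddddddd

The n-th term is 2n h's then 2n+1 o's then 3n+1 d's, where the shown terms are n = 2, 3, 4, 5, 6.
At n = 8 the blocks have lengths 16, 17, 25.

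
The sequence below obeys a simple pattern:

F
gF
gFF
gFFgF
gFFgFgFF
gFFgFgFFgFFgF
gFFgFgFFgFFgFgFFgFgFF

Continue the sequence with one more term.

gFFgFgFFgFFgFgFFgFgFFgFFgFgFFgFFgF

Each term (from the third on) is the previous term followed by the one before it: term 3 = gF·F = gFF.
So term 8 is gFFgFgFFgFFgFgFFgFgFF·gFFgFgFFgFFgF.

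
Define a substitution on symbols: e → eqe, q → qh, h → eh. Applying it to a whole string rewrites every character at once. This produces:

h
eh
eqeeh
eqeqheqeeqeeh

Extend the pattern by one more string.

Rewriting the 13 symbols of eqeqheqeeqeeh one by one yields eqe qh eqe qh eh eqe qh eqe eqe qh eqe eqe eh; concatenated:

eqeqheqeqheheqeqheqeeqeqheqeeqeeh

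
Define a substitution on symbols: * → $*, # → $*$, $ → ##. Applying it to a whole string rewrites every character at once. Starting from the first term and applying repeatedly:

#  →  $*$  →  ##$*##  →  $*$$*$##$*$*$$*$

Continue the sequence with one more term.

##$*####$*##$*$$*$##$*##$*####$*##

φ($*$$*$##$*$*$$*$) expands symbol-by-symbol to ## $* ## ## $* ## $*$ $*$ ## $* ## $* ## ## $* ##; joining the 16 pieces gives the next term.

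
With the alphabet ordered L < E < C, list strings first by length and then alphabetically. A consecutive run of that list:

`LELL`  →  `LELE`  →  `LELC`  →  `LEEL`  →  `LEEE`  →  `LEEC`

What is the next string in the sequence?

LECL

The successor of LEEC increments the rightmost position that isn't already C and resets every position after it to L.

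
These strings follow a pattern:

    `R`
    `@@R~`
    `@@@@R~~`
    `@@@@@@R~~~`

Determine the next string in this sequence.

Each term wraps the previous one in @@ on the left and ~ on the right.
One more step from @@@@@@R~~~ gives the answer.

@@@@@@@@R~~~~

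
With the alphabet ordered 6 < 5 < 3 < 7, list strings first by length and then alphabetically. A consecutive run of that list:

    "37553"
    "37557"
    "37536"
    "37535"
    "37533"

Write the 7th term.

Advancing 2 positions from 37533 through 37533 → 37537 reaches term 7.

37576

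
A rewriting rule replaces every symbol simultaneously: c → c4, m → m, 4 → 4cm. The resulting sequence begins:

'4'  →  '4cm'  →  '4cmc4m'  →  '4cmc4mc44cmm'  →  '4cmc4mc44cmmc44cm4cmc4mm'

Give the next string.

Rewriting the 24 symbols of 4cmc4mc44cmmc44cm4cmc4mm one by one yields 4cm c4 m c4 4cm m c4 4cm 4cm c4 m m c4 4cm 4cm c4 m 4cm c4 m c4 4cm m m; concatenated:

4cmc4mc44cmmc44cm4cmc4mmc44cm4cmc4m4cmc4mc44cmmm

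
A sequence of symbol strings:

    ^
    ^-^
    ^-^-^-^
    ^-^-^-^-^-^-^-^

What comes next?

^-^-^-^-^-^-^-^-^-^-^-^-^-^-^-^

s(k+1) = s(k)·-·s(k) — each term doubles the last with '-' between the halves.
So the next term is two copies of ^-^-^-^-^-^-^-^ with '-' between the halves.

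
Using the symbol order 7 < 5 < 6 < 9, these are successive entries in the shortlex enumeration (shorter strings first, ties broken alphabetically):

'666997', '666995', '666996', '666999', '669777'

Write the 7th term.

669776

Continuing the enumeration 2 steps past 669777: 669777 → 669775 → (answer).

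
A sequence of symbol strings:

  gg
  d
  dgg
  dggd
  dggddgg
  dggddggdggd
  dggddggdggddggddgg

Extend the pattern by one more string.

From term 3 onward, concatenate the last term with the second-to-last: d·gg = dgg, dgg·d = dggd, …
The next term joins dggddggdggddggddgg and dggddggdggd.

dggddggdggddggddggdggddggdggd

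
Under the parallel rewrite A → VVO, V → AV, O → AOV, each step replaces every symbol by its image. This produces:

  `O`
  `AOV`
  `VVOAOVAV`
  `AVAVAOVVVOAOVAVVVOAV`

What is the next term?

Rewriting the 20 symbols of AVAVAOVVVOAOVAVVVOAV one by one yields VVO AV VVO AV VVO AOV AV AV AV AOV VVO AOV AV VVO AV AV AV AOV VVO AV; concatenated:

VVOAVVVOAVVVOAOVAVAVAVAOVVVOAOVAVVVOAVAVAVAOVVVOAV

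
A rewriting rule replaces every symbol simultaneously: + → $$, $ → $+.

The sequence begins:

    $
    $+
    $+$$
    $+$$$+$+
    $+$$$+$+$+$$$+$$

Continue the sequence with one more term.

$+$$$+$+$+$$$+$$$+$$$+$+$+$$$+$+

φ($+$$$+$+$+$$$+$$) expands symbol-by-symbol to $+ $$ $+ $+ $+ $$ $+ $$ $+ $$ $+ $+ $+ $$ $+ $+; joining the 16 pieces gives the next term.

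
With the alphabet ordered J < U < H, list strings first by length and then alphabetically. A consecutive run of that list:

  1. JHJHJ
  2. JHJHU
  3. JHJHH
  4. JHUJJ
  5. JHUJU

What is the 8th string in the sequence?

JHUUU

Continuing the enumeration 3 steps past JHUJU: JHUJU → JHUJH → JHUUJ → (answer).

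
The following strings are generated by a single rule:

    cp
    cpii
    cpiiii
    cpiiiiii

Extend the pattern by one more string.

cpiiiiiiii

Each term is the previous one with ii appended.
So the next term is cpiiiiii·ii.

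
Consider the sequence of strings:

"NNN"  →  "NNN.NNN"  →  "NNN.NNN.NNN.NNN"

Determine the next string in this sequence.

s(k+1) = s(k)·.·s(k) — each term doubles the last with '.' between the halves.
So the next term is two copies of NNN.NNN.NNN.NNN with '.' between the halves.

NNN.NNN.NNN.NNN.NNN.NNN.NNN.NNN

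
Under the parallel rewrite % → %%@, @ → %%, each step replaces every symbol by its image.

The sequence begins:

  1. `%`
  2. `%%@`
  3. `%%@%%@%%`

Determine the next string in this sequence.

Rewriting each symbol of %%@%%@%%: %→%%@, %→%%@, @→%%, %→%%@, %→%%@, @→%%, %→%%@, %→%%@, which concatenates to %%@ %%@ %% %%@ %%@ %% %%@ %%@.

%%@%%@%%%%@%%@%%%%@%%@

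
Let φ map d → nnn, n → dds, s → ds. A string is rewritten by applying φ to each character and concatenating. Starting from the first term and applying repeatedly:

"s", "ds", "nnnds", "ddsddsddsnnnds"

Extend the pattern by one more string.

Rewriting the 14 symbols of ddsddsddsnnnds one by one yields nnn nnn ds nnn nnn ds nnn nnn ds dds dds dds nnn ds; concatenated:

nnnnnndsnnnnnndsnnnnnndsddsddsddsnnnds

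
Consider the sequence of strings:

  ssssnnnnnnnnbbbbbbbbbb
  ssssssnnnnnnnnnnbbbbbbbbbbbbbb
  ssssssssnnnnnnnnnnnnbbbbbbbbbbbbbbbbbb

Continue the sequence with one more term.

Term n consists of 2n-2 s's, followed by 2n+2 n's, followed by 4n-2 b's, where the shown terms are n = 3, 4, 5.
For the next term, n = 6, so the run lengths are 10, 14, 22.

ssssssssssnnnnnnnnnnnnnnbbbbbbbbbbbbbbbbbbbbbb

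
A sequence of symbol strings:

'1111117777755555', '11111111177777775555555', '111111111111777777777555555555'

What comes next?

1111111111111117777777777755555555555

Reading off run lengths: 1 runs 6, 9, 12; 7 runs 5, 7, 9; 5 runs 5, 7, 9 — each is linear in n, where the shown terms are n = 2, 3, 4.
At n = 5 the blocks have lengths 15, 11, 11.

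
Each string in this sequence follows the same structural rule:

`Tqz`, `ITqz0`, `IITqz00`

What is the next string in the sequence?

IIITqz000

s(k+1) = I·s(k)·0, so each term gains I as a prefix and 0 as a suffix.
One more step from IITqz00 gives the answer.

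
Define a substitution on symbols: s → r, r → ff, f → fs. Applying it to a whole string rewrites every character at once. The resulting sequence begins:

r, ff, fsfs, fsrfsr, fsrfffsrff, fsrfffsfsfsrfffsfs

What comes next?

Replace each of the 18 characters of fsrfffsfsfsrfffsfs in place — fs r ff fs fs fs r fs r fs r ff fs fs fs r fs r — and concatenate.

fsrfffsfsfsrfsrfsrfffsfsfsrfsr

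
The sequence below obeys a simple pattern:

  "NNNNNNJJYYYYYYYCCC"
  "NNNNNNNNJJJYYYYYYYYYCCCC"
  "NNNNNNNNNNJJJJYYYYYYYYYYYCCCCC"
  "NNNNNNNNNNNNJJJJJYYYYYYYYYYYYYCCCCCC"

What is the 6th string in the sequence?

NNNNNNNNNNNNNNNNJJJJJJJYYYYYYYYYYYYYYYYYCCCCCCCC

Term n consists of 2n N's, followed by n-1 J's, followed by 2n+1 Y's, followed by n C's, where the shown terms are n = 3, 4, 5, 6.
At n = 8 the blocks have lengths 16, 7, 17, 8.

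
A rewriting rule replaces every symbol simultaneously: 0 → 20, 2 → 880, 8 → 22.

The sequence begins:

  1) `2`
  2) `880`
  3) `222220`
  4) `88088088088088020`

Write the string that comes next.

φ(88088088088088020) expands symbol-by-symbol to 22 22 20 22 22 20 22 22 20 22 22 20 22 22 20 880 20; joining the 17 pieces gives the next term.

22222022222022222022222022222088020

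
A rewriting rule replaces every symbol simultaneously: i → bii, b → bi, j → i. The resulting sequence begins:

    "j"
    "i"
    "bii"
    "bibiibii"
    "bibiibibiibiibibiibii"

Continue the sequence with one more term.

bibiibibiibiibibiibibiibiibibiibiibibiibibiibiibibiibii

φ(bibiibibiibiibibiibii) expands symbol-by-symbol to bi bii bi bii bii bi bii bi bii bii bi bii bii bi bii bi bii bii bi bii bii; joining the 21 pieces gives the next term.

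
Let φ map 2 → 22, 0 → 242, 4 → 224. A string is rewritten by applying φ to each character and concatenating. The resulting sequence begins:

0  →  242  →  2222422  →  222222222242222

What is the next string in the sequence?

Replace each of the 15 characters of 222222222242222 in place — 22 22 22 22 22 22 22 22 22 22 224 22 22 22 22 — and concatenate.

2222222222222222222222422222222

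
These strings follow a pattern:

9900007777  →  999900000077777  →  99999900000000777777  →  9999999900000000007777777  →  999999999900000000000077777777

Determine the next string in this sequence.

Each string has the form 9^{2n} 0^{2n+2} 7^{n+3} (n = 1, 2, …).
At n = 6 the blocks have lengths 12, 14, 9.

99999999999900000000000000777777777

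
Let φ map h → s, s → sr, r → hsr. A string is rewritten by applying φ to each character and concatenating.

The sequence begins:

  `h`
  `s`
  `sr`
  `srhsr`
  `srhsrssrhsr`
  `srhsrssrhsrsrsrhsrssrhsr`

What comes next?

Applying the rule to each of the 24 symbols of srhsrssrhsrsrsrhsrssrhsr gives the pieces sr hsr s sr hsr sr sr hsr s sr hsr sr hsr sr hsr s sr hsr sr sr hsr s sr hsr, which concatenate to the answer.

srhsrssrhsrsrsrhsrssrhsrsrhsrsrhsrssrhsrsrsrhsrssrhsr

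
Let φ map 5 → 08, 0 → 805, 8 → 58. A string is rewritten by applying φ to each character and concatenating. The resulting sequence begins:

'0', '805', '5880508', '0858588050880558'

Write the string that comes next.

805580858085858805088055858805080858

φ(0858588050880558) expands symbol-by-symbol to 805 58 08 58 08 58 58 805 08 805 58 58 805 08 08 58; joining the 16 pieces gives the next term.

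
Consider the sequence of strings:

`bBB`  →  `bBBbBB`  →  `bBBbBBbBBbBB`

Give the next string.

Every step duplicates the string.
So the next term is two copies of bBBbBBbBBbBB.

bBBbBBbBBbBBbBBbBBbBBbBB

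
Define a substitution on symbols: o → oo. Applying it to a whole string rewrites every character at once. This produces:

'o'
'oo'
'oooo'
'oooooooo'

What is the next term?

Rewriting each symbol of oooooooo: o→oo, o→oo, o→oo, o→oo, o→oo, o→oo, o→oo, o→oo, which concatenates to oo oo oo oo oo oo oo oo.

oooooooooooooooo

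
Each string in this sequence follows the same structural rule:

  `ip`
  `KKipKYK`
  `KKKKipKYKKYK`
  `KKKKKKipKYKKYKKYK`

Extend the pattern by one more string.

KKKKKKKKipKYKKYKKYKKYK

s(k+1) = KK·s(k)·KYK, so each term gains KK as a prefix and KYK as a suffix.
One more step from KKKKKKipKYKKYKKYK gives the answer.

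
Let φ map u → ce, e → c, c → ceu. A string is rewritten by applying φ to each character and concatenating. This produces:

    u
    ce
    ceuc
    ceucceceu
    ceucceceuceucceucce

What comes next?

φ(ceucceceuceucceucce) expands symbol-by-symbol to ceu c ce ceu ceu c ceu c ce ceu c ce ceu ceu c ce ceu ceu c; joining the 19 pieces gives the next term.

ceucceceuceucceucceceucceceuceucceceuceuc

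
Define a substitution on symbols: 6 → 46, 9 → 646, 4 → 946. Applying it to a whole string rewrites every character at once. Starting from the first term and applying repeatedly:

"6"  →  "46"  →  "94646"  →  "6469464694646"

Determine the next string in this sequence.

Rewriting the 13 symbols of 6469464694646 one by one yields 46 946 46 646 946 46 946 46 646 946 46 946 46; concatenated:

469464664694646946466469464694646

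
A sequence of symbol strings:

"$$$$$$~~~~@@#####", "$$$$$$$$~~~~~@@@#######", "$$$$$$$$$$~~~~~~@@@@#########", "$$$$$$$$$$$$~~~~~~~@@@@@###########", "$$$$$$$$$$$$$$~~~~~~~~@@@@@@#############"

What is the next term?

$$$$$$$$$$$$$$$$~~~~~~~~~@@@@@@@###############

Term n consists of 2n+2 $'s, followed by n+2 ~'s, followed by n @'s, followed by 2n+1 #'s, where the shown terms are n = 2, 3, 4, 5, 6.
Setting n = 7 gives 16, 9, 7, 15 characters in each block.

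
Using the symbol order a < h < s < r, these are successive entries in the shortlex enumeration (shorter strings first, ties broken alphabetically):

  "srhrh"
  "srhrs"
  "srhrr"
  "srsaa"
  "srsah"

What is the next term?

The successor of srsah increments the rightmost position that isn't already r and resets every position after it to a.

srsas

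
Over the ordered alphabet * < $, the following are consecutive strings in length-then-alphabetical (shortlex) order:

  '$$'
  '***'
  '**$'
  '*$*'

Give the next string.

*$$

The successor of *$* increments the rightmost position that isn't already $ and resets every position after it to *.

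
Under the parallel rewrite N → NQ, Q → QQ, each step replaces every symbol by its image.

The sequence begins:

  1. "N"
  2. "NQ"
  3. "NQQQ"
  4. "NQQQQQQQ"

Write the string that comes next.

NQQQQQQQQQQQQQQQ

Expanding NQQQQQQQ: N→NQ, Q→QQ, Q→QQ, Q→QQ, Q→QQ, Q→QQ, Q→QQ, Q→QQ. Concatenated: NQ QQ QQ QQ QQ QQ QQ QQ.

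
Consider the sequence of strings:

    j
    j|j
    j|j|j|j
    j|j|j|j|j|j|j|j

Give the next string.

s(k+1) = s(k)·|·s(k) — each term doubles the last with '|' between the halves.
So the next term is two copies of j|j|j|j|j|j|j|j with '|' between the halves.

j|j|j|j|j|j|j|j|j|j|j|j|j|j|j|j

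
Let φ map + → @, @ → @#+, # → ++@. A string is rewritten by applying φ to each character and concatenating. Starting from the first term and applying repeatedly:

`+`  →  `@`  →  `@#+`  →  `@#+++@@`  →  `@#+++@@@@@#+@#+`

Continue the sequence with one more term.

@#+++@@@@@#+@#+@#+@#+@#+++@@@#+++@@

φ(@#+++@@@@@#+@#+) expands symbol-by-symbol to @#+ ++@ @ @ @ @#+ @#+ @#+ @#+ @#+ ++@ @ @#+ ++@ @; joining the 15 pieces gives the next term.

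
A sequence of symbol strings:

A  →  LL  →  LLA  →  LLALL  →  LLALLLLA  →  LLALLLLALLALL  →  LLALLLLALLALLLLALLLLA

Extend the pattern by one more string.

Each term (from the third on) is the previous term followed by the one before it: term 3 = LL·A = LLA.
So term 8 is LLALLLLALLALLLLALLLLA·LLALLLLALLALL.

LLALLLLALLALLLLALLLLALLALLLLALLALL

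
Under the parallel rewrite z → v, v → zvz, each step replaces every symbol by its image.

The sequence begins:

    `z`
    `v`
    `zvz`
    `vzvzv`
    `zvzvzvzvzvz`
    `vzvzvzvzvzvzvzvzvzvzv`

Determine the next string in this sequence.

Applying the rule to each of the 21 symbols of vzvzvzvzvzvzvzvzvzvzv gives the pieces zvz v zvz v zvz v zvz v zvz v zvz v zvz v zvz v zvz v zvz v zvz, which concatenate to the answer.

zvzvzvzvzvzvzvzvzvzvzvzvzvzvzvzvzvzvzvzvzvz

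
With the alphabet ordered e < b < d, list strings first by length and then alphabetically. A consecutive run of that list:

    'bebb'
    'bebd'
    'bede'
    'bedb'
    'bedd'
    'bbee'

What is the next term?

bbeb

The successor of bbee increments the rightmost position that isn't already d and resets every position after it to e.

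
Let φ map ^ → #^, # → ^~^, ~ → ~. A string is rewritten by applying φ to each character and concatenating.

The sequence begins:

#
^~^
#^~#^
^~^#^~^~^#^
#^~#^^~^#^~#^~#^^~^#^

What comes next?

^~^#^~^~^#^#^~#^^~^#^~^~^#^~^~^#^#^~#^^~^#^

φ(#^~#^^~^#^~#^~#^^~^#^) expands symbol-by-symbol to ^~^ #^ ~ ^~^ #^ #^ ~ #^ ^~^ #^ ~ ^~^ #^ ~ ^~^ #^ #^ ~ #^ ^~^ #^; joining the 21 pieces gives the next term.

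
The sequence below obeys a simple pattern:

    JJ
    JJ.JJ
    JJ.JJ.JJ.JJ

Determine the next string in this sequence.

s(k+1) = s(k)·.·s(k) — each term doubles the last with '.' between the halves.
One more doubling of JJ.JJ.JJ.JJ gives the answer.

JJ.JJ.JJ.JJ.JJ.JJ.JJ.JJ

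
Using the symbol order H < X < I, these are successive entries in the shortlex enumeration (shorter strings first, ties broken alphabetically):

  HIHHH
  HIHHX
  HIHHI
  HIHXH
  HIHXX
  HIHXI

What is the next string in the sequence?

HIHIH

Find the rightmost character of HIHXI below I, bump it to the next letter, and reset everything to its right to H.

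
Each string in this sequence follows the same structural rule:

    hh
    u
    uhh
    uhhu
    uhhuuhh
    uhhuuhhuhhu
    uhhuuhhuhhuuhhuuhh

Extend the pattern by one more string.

uhhuuhhuhhuuhhuuhhuhhuuhhuhhu

This is a Fibonacci-style word recurrence s(k) = s(k−1)·s(k−2): e.g. u·hh = uhh.
So term 8 is uhhuuhhuhhuuhhuuhh·uhhuuhhuhhu.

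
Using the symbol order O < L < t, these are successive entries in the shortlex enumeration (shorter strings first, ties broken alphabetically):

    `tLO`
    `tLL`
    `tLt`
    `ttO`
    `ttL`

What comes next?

ttt

The successor of ttL increments the rightmost position that isn't already t and resets every position after it to O.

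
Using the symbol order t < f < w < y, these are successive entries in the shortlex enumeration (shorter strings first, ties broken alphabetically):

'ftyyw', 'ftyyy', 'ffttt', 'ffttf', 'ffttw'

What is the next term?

fftty

The successor of ffttw increments the rightmost position that isn't already y and resets every position after it to t.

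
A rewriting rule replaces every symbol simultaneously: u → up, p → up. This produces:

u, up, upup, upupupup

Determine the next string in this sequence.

upupupupupupupup

Expanding upupupup: u→up, p→up, u→up, p→up, u→up, p→up, u→up, p→up. Concatenated: up up up up up up up up.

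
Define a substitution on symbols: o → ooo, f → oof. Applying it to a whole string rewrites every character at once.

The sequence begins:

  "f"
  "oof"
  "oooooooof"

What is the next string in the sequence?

oooooooooooooooooooooooooof

Expanding oooooooof: o→ooo, o→ooo, o→ooo, o→ooo, o→ooo, o→ooo, o→ooo, o→ooo, f→oof. Concatenated: ooo ooo ooo ooo ooo ooo ooo ooo oof.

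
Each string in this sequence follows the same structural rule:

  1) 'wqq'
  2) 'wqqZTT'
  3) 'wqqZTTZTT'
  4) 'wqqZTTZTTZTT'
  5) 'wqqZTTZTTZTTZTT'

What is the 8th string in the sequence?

The strings grow by a fixed suffix ZTT each time.
From wqqZTTZTTZTTZTT, 3 further steps: wqqZTTZTTZTTZTT → wqqZTTZTTZTTZTTZTT → wqqZTTZTTZTTZTTZTTZTT → (answer).

wqqZTTZTTZTTZTTZTTZTTZTT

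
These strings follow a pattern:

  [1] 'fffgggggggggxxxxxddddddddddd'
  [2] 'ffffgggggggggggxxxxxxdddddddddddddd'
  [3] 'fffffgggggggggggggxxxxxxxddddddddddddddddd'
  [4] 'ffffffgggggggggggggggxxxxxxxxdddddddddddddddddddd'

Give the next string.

Term n consists of n f's, followed by 2n+3 g's, followed by n+2 x's, followed by 3n+2 d's, where the shown terms are n = 3, 4, 5, 6.
Setting n = 7 gives 7, 17, 9, 23 characters in each block.

fffffffgggggggggggggggggxxxxxxxxxddddddddddddddddddddddd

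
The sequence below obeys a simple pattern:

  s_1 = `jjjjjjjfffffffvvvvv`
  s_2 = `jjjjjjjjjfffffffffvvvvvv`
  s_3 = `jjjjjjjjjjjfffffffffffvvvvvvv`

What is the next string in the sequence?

jjjjjjjjjjjjjfffffffffffffvvvvvvvv

Each string has the form j^{2n+1} f^{2n+1} v^{n+2}, where the shown terms are n = 3, 4, 5.
For the next term, n = 6, so the run lengths are 13, 13, 8.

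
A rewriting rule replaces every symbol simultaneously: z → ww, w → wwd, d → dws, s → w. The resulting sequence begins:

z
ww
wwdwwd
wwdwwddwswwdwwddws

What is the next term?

Rewriting the 18 symbols of wwdwwddwswwdwwddws one by one yields wwd wwd dws wwd wwd dws dws wwd w wwd wwd dws wwd wwd dws dws wwd w; concatenated:

wwdwwddwswwdwwddwsdwswwdwwwdwwddwswwdwwddwsdwswwdw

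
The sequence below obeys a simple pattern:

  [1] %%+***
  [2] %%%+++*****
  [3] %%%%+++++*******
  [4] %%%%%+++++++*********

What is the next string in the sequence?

%%%%%%+++++++++***********

Each string has the form %^{n+1} +^{2n-1} *^{2n+1} (n = 1, 2, …).
At n = 5 the blocks have lengths 6, 9, 11.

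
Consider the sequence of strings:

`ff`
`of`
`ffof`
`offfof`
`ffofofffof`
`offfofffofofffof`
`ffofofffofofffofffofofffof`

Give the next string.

This is a Fibonacci-style word recurrence s(k) = s(k−2)·s(k−1): e.g. ff·of = ffof.
Continuing: offfofffofofffof · ffofofffofofffofffofofffof gives term 8.

offfofffofofffofffofofffofofffofffofofffof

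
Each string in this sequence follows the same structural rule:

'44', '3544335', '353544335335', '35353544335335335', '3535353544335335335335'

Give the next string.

353535353544335335335335335

Each term wraps the previous one in 35 on the left and 335 on the right.
One more step from 3535353544335335335335 gives the answer.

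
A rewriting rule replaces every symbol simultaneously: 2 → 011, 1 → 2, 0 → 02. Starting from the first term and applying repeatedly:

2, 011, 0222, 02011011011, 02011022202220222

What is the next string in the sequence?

Replace each of the 17 characters of 02011022202220222 in place — 02 011 02 2 2 02 011 011 011 02 011 011 011 02 011 011 011 — and concatenate.

020110222020110110110201101101102011011011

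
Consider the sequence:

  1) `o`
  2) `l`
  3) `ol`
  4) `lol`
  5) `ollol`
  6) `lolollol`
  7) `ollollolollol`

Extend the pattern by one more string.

This is a Fibonacci-style word recurrence s(k) = s(k−2)·s(k−1): e.g. o·l = ol.
The next term joins lolollol and ollollolollol.

lolollolollollolollol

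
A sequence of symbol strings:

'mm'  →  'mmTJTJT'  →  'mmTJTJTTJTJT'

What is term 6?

Every step adds TJTJT to the end: s(k+1) = s(k)·TJTJT.
From mmTJTJTTJTJT, 3 further steps: mmTJTJTTJTJT → mmTJTJTTJTJTTJTJT → mmTJTJTTJTJTTJTJTTJTJT → (answer).

mmTJTJTTJTJTTJTJTTJTJTTJTJT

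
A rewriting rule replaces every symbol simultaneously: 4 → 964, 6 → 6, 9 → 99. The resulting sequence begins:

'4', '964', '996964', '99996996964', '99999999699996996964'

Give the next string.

Rewriting the 20 symbols of 99999999699996996964 one by one yields 99 99 99 99 99 99 99 99 6 99 99 99 99 6 99 99 6 99 6 964; concatenated:

9999999999999999699999999699996996964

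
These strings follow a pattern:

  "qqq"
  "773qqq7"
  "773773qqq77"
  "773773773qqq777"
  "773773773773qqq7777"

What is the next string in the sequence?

773773773773773qqq77777

Every step adds 773 to the front and 7 to the end of the previous string.
So the next term is 773·773773773773qqq7777·7.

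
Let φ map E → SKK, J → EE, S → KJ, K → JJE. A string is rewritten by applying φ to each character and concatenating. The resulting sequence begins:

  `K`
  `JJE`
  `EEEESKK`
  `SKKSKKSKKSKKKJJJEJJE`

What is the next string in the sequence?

KJJJEJJEKJJJEJJEKJJJEJJEKJJJEJJEJJEEEEEEESKKEEEESKK

Replace each of the 20 characters of SKKSKKSKKSKKKJJJEJJE in place — KJ JJE JJE KJ JJE JJE KJ JJE JJE KJ JJE JJE JJE EE EE EE SKK EE EE SKK — and concatenate.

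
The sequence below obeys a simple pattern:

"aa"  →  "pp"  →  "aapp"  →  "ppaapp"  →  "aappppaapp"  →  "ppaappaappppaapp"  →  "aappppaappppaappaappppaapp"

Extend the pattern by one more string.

Each term (from the third on) is the two preceding terms concatenated in order: term 3 = aa·pp = aapp.
Continuing: ppaappaappppaapp · aappppaappppaappaappppaapp gives term 8.

ppaappaappppaappaappppaappppaappaappppaapp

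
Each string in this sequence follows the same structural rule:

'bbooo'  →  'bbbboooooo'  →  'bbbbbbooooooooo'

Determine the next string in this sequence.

bbbbbbbboooooooooooo

The n-th term is 2n b's then 3n o's (n = 1, 2, …).
Setting n = 4 gives 8, 12 characters in each block.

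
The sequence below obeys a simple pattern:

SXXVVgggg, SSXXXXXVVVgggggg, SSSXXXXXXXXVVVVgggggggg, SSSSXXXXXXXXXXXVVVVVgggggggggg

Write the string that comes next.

SSSSSXXXXXXXXXXXXXXVVVVVVgggggggggggg

Reading off run lengths: S runs 1, 2, 3, 4; X runs 2, 5, 8, 11; V runs 2, 3, 4, 5; g runs 4, 6, 8, 10 — each is linear in n (n = 1, 2, …).
Setting n = 5 gives 5, 14, 6, 12 characters in each block.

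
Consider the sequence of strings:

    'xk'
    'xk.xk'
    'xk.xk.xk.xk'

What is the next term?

Each string is two copies of the previous one joined by '.'.
One more doubling of xk.xk.xk.xk gives the answer.

xk.xk.xk.xk.xk.xk.xk.xk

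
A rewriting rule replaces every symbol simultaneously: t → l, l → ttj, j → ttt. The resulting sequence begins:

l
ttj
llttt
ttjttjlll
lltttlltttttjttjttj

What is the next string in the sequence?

ttjttjlllttjttjllllltttlltttllttt

Replace each of the 19 characters of lltttlltttttjttjttj in place — ttj ttj l l l ttj ttj l l l l l ttt l l ttt l l ttt — and concatenate.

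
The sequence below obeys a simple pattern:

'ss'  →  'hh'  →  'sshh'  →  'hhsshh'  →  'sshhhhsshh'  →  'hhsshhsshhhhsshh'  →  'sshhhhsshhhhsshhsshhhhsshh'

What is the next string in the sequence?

hhsshhsshhhhsshhsshhhhsshhhhsshhsshhhhsshh

This is a Fibonacci-style word recurrence s(k) = s(k−2)·s(k−1): e.g. ss·hh = sshh.
Continuing: hhsshhsshhhhsshh · sshhhhsshhhhsshhsshhhhsshh gives term 8.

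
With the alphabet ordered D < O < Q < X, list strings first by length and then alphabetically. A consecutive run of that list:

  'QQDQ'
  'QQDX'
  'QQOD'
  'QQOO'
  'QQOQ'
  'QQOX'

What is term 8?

QQQO

Stepping forward 2 times from QQOX: QQOX → QQQD, then the target.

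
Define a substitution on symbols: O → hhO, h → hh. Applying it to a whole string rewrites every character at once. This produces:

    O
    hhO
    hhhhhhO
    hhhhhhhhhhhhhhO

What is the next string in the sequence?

Rewriting the 15 symbols of hhhhhhhhhhhhhhO one by one yields hh hh hh hh hh hh hh hh hh hh hh hh hh hh hhO; concatenated:

hhhhhhhhhhhhhhhhhhhhhhhhhhhhhhO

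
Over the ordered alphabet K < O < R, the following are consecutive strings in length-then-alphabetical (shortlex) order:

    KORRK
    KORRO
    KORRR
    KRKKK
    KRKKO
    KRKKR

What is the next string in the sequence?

Treat KRKKR as a base-3 numeral over the given alphabet and add one, carrying through any trailing R's.

KRKOK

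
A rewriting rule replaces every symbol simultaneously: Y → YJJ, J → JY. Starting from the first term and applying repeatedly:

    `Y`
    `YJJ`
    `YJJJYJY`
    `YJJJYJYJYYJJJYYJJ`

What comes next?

YJJJYJYJYYJJJYYJJJYYJJYJJJYJYJYYJJYJJJYJY

Applying the rule to each of the 17 symbols of YJJJYJYJYYJJJYYJJ gives the pieces YJJ JY JY JY YJJ JY YJJ JY YJJ YJJ JY JY JY YJJ YJJ JY JY, which concatenate to the answer.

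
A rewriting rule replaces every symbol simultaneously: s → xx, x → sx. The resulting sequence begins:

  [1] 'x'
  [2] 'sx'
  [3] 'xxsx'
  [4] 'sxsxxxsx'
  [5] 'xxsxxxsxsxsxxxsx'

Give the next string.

Rewriting the 16 symbols of xxsxxxsxsxsxxxsx one by one yields sx sx xx sx sx sx xx sx xx sx xx sx sx sx xx sx; concatenated:

sxsxxxsxsxsxxxsxxxsxxxsxsxsxxxsx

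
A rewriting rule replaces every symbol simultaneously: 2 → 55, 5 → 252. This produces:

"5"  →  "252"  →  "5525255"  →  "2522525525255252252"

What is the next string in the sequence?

Rewriting the 19 symbols of 2522525525255252252 one by one yields 55 252 55 55 252 55 252 252 55 252 55 252 252 55 252 55 55 252 55; concatenated:

55252555525255252252552525525225255252555525255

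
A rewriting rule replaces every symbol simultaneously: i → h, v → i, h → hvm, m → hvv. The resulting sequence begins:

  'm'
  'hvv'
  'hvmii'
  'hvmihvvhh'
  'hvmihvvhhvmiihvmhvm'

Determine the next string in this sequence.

hvmihvvhhvmiihvmhvmihvvhhhvmihvvhvmihvv

Applying the rule to each of the 19 symbols of hvmihvvhhvmiihvmhvm gives the pieces hvm i hvv h hvm i i hvm hvm i hvv h h hvm i hvv hvm i hvv, which concatenate to the answer.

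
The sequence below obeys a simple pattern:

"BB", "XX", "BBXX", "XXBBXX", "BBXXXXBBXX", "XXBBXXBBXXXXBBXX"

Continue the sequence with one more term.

BBXXXXBBXXXXBBXXBBXXXXBBXX

From term 3 onward, concatenate the second-to-last term with the last: BB·XX = BBXX, XX·BBXX = XXBBXX, …
So term 7 is BBXXXXBBXX·XXBBXXBBXXXXBBXX.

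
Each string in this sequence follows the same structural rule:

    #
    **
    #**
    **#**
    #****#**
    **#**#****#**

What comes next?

Each term (from the third on) is the two preceding terms concatenated in order: term 3 = #·** = #**.
So term 7 is #****#**·**#**#****#**.

#****#****#**#****#**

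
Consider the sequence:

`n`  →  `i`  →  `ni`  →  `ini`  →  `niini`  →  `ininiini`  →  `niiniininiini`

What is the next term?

This is a Fibonacci-style word recurrence s(k) = s(k−2)·s(k−1): e.g. n·i = ni.
The next term joins ininiini and niiniininiini.

ininiininiiniininiini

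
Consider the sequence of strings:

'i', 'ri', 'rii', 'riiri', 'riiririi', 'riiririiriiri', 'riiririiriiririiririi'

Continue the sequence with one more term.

riiririiriiririiririiriiririiriiri

Each term (from the third on) is the previous term followed by the one before it: term 3 = ri·i = rii.
The next term joins riiririiriiririiririi and riiririiriiri.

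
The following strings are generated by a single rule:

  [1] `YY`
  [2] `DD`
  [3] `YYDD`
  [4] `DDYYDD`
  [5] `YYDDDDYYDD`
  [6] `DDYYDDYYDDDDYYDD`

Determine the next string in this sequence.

Each term (from the third on) is the two preceding terms concatenated in order: term 3 = YY·DD = YYDD.
The next term joins YYDDDDYYDD and DDYYDDYYDDDDYYDD.

YYDDDDYYDDDDYYDDYYDDDDYYDD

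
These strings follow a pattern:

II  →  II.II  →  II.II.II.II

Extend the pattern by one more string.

II.II.II.II.II.II.II.II

Every step duplicates the string with '.' between the halves.
So the next term is two copies of II.II.II.II with '.' between the halves.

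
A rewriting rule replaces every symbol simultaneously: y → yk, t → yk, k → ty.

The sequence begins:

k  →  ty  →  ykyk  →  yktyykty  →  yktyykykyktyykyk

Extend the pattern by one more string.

Rewriting the 16 symbols of yktyykykyktyykyk one by one yields yk ty yk yk yk ty yk ty yk ty yk yk yk ty yk ty; concatenated:

yktyykykyktyyktyyktyykykyktyykty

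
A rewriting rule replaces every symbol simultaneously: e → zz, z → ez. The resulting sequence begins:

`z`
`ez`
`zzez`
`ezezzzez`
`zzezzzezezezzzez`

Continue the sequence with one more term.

Rewriting the 16 symbols of zzezzzezezezzzez one by one yields ez ez zz ez ez ez zz ez zz ez zz ez ez ez zz ez; concatenated:

ezezzzezezezzzezzzezzzezezezzzez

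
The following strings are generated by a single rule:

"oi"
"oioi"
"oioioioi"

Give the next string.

Every step duplicates the string.
Doubling oioioioi:

oioioioioioioioi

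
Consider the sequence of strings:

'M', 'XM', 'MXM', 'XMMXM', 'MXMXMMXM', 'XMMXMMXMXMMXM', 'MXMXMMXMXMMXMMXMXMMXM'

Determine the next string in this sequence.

From term 3 onward, concatenate the second-to-last term with the last: M·XM = MXM, XM·MXM = XMMXM, …
Continuing: XMMXMMXMXMMXM · MXMXMMXMXMMXMMXMXMMXM gives term 8.

XMMXMMXMXMMXMMXMXMMXMXMMXMMXMXMMXM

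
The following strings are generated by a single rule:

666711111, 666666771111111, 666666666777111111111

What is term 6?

666666666666666666777777111111111111111

Reading off run lengths: 6 runs 3, 6, 9; 7 runs 1, 2, 3; 1 runs 5, 7, 9 — each is linear in n (n = 1, 2, …).
For term 6, n = 6, so the run lengths are 18, 6, 15.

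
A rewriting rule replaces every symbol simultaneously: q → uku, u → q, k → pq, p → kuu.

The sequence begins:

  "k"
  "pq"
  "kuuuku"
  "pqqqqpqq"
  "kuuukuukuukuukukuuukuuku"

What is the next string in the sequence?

φ(kuuukuukuukuukukuuukuuku) expands symbol-by-symbol to pq q q q pq q q pq q q pq q q pq q pq q q q pq q q pq q; joining the 24 pieces gives the next term.

pqqqqpqqqpqqqpqqqpqqpqqqqpqqqpqq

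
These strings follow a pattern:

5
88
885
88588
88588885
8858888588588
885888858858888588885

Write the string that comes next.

This is a Fibonacci-style word recurrence s(k) = s(k−1)·s(k−2): e.g. 88·5 = 885.
The next term joins 885888858858888588885 and 8858888588588.

8858888588588885888858858888588588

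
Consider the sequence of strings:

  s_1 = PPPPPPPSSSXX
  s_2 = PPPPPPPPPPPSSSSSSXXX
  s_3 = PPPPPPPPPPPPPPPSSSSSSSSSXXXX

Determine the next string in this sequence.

PPPPPPPPPPPPPPPPPPPSSSSSSSSSSSSXXXXX

The n-th term is 4n+3 P's then 3n S's then n+1 X's (n = 1, 2, …).
Setting n = 4 gives 19, 12, 5 characters in each block.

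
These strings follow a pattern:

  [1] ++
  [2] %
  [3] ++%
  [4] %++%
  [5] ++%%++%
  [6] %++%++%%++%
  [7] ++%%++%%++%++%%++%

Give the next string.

%++%++%%++%++%%++%%++%++%%++%

Each term (from the third on) is the two preceding terms concatenated in order: term 3 = ++·% = ++%.
The next term joins %++%++%%++% and ++%%++%%++%++%%++%.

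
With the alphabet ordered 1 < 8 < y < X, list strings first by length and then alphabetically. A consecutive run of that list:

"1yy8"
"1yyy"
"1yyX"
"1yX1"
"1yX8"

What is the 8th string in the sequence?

1X11

Advancing 3 positions from 1yX8 through 1yX8 → 1yXy → 1yXX reaches term 8.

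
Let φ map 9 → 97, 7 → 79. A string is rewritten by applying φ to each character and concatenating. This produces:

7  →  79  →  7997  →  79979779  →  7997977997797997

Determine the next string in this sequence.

Rewriting the 16 symbols of 7997977997797997 one by one yields 79 97 97 79 97 79 79 97 97 79 79 97 79 97 97 79; concatenated:

79979779977979979779799779979779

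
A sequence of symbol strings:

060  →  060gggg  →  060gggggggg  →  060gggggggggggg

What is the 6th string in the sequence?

The strings grow by a fixed suffix gggg each time.
From 060gggggggggggg, 2 further steps: 060gggggggggggg → 060gggggggggggggggg → (answer).

060gggggggggggggggggggg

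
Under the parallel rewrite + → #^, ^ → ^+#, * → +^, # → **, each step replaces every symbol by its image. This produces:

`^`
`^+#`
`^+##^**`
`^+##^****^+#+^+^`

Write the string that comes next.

Rewriting the 16 symbols of ^+##^****^+#+^+^ one by one yields ^+# #^ ** ** ^+# +^ +^ +^ +^ ^+# #^ ** #^ ^+# #^ ^+#; concatenated:

^+##^****^+#+^+^+^+^^+##^**#^^+##^^+#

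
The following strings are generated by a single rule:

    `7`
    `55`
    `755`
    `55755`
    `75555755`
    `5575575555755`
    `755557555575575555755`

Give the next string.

From term 3 onward, concatenate the second-to-last term with the last: 7·55 = 755, 55·755 = 55755, …
The next term joins 5575575555755 and 755557555575575555755.

5575575555755755557555575575555755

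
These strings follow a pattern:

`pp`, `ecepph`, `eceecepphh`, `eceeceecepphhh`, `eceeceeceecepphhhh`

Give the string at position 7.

s(k+1) = ece·s(k)·h, so each term gains ece as a prefix and h as a suffix.
From eceeceeceecepphhhh, 2 further steps: eceeceeceecepphhhh → eceeceeceeceecepphhhhh → (answer).

eceeceeceeceeceecepphhhhhh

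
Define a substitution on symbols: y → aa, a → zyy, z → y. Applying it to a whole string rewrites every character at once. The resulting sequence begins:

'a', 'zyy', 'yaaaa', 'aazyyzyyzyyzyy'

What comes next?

zyyzyyyaaaayaaaayaaaayaaaa

Applying the rule to each of the 14 symbols of aazyyzyyzyyzyy gives the pieces zyy zyy y aa aa y aa aa y aa aa y aa aa, which concatenate to the answer.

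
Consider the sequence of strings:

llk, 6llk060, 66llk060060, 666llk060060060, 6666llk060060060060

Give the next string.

s(k+1) = 6·s(k)·060, so each term gains 6 as a prefix and 060 as a suffix.
Applying this once more to 6666llk060060060060:

66666llk060060060060060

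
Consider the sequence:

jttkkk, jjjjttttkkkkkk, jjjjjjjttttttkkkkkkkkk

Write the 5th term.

Term n consists of 3n-2 j's, followed by 2n t's, followed by 3n k's (n = 1, 2, …).
At n = 5 the blocks have lengths 13, 10, 15.

jjjjjjjjjjjjjttttttttttkkkkkkkkkkkkkkk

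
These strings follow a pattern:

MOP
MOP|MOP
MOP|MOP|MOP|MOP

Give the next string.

MOP|MOP|MOP|MOP|MOP|MOP|MOP|MOP

Each string is two copies of the previous one joined by '|'.
So the next term is two copies of MOP|MOP|MOP|MOP with '|' between the halves.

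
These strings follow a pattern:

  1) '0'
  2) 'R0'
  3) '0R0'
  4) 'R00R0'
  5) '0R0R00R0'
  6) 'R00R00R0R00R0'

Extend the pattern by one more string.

0R0R00R0R00R00R0R00R0

From term 3 onward, concatenate the second-to-last term with the last: 0·R0 = 0R0, R0·0R0 = R00R0, …
The next term joins 0R0R00R0 and R00R00R0R00R0.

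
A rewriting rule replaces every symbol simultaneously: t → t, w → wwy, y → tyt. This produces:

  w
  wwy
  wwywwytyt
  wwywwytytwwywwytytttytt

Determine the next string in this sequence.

Applying the rule to each of the 23 symbols of wwywwytytwwywwytytttytt gives the pieces wwy wwy tyt wwy wwy tyt t tyt t wwy wwy tyt wwy wwy tyt t tyt t t t tyt t t, which concatenate to the answer.

wwywwytytwwywwytytttyttwwywwytytwwywwytytttytttttyttt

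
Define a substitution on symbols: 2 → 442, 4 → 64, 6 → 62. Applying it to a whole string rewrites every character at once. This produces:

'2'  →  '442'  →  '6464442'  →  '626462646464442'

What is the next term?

624426264624426264626462646464442

Applying the rule to each of the 15 symbols of 626462646464442 gives the pieces 62 442 62 64 62 442 62 64 62 64 62 64 64 64 442, which concatenate to the answer.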